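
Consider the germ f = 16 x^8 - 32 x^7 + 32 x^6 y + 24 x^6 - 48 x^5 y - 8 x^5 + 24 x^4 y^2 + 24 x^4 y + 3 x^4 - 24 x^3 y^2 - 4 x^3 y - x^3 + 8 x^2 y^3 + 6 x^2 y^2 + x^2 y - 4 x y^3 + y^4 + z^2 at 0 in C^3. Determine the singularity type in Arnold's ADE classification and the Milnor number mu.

Type D5, Milnor number mu = 5.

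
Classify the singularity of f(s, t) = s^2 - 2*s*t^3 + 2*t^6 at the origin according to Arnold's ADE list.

The Hessian of f at 0 is [[2, 0], [0, 0]] with rank 1, so corank 1. A Groebner basis of the Jacobian ideal J(f) in C{s,t} is {s*t^2, -s + t^3, s^2}; counting standard monomials gives mu = 5. Corank 1: A-series; mu = 5 gives A_5.

A5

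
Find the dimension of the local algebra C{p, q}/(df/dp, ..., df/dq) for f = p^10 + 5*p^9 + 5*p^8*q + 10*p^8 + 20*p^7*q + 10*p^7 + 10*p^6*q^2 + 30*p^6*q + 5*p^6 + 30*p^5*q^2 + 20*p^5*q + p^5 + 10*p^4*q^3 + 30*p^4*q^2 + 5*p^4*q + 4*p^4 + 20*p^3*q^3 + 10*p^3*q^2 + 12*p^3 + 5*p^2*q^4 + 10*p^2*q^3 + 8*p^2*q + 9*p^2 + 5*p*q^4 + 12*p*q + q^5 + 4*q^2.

The Hessian of f at 0 is [[18, 12], [12, 8]] with rank 1, so corank 1. A Groebner basis of the Jacobian ideal J(f) in C{p,q} is {243*p/64 + q^3 + 9*q^2/8 + 81*q/32, p^2 + 3*p/2 + q, p*q - 9*p/8 + q^2/3 - 3*q/4}; counting standard monomials gives mu = 4. Corank 1: A-series; mu = 4 gives A_4.

4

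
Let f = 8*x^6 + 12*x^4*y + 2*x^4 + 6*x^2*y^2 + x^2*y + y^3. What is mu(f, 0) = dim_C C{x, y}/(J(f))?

The Hessian of f at 0 is [[0, 0], [0, 0]] with rank 0, so corank 2. A Groebner basis of the Jacobian ideal J(f) in C{x,y} is {y^3, x^2 + 3*y^2, x*y}; counting standard monomials gives mu = 4. Corank 2; j^3 = y*(x^2 + y^2) splits into three distinct lines over C (the quadratic factor has nonzero discriminant), so D_4.

4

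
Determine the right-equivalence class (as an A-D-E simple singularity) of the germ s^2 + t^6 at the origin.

A_5

The Hessian of f at 0 is [[2, 0], [0, 0]] with rank 1, so corank 1. A Groebner basis of the Jacobian ideal J(f) in C{s,t} is {t^5, s}; counting standard monomials gives mu = 5. Corank 1: A-series; mu = 5 gives A_5.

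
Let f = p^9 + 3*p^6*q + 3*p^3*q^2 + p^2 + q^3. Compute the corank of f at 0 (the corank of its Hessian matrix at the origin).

1

Hessian at 0 has rank 1.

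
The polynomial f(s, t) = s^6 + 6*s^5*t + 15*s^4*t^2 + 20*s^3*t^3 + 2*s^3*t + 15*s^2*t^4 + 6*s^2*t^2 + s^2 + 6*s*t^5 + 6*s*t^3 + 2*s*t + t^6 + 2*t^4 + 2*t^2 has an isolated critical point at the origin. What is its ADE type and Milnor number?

Type A1, Milnor number mu = 1.

The Hessian of f at 0 has rank 2. Corank 0: nondegenerate Morse point, so A_1.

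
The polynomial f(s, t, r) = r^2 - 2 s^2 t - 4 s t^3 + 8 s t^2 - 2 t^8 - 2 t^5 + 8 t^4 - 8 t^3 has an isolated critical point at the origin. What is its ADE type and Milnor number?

Type D_{9}, Milnor number mu = 9.

The Hessian of f at 0 has rank 1. Corank 2; j^3 = -2*t*(s - 2*t)^2 has shape L^2 M (L != M), so D-series; mu = 9 gives D_9.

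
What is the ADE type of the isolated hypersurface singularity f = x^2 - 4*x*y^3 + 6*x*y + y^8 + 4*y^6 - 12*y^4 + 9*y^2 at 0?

A7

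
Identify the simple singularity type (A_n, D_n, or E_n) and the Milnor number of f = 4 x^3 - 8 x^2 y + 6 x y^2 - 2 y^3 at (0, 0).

Type D_4, Milnor number mu = 4.

The Hessian of f at 0 is [[0, 0], [0, 0]] with rank 0, so corank 2. A Groebner basis of the Jacobian ideal J(f) in C{x,y} is {y^3, x^2 - 3*y^2/2, x*y - 3*y^2/2}; counting standard monomials gives mu = 4. Corank 2; j^3 = 2*(x - y)*(2*x^2 - 2*x*y + y^2) splits into three distinct lines over C (the quadratic factor has nonzero discriminant), so D_4.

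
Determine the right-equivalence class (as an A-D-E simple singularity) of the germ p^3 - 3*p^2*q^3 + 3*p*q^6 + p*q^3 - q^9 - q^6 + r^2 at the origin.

E_7

The Hessian of f at 0 is [[0, 0, 0], [0, 0, 0], [0, 0, 2]] with rank 1, so corank 2. A Groebner basis of the Jacobian ideal J(f) in C{p,q,r} is {p^3, p*q^2, 3*p^2 + q^3, r}; counting standard monomials gives mu = 7. Corank 2; j^3 = p^3 is a perfect cube, so E-series; the 4-jet and mu = 7 give E_7.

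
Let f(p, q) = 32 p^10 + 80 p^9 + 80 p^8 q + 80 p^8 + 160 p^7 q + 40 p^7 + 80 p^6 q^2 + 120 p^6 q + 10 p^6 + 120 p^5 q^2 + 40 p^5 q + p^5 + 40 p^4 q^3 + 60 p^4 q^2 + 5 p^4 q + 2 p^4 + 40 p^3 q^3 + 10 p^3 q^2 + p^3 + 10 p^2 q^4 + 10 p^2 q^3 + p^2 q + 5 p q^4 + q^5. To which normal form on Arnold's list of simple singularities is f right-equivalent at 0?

D_6

The Hessian of f at 0 has rank 0. Corank 2; j^3 = p^2*(p + q) has shape L^2 M (L != M), so D-series; mu = 6 gives D_6.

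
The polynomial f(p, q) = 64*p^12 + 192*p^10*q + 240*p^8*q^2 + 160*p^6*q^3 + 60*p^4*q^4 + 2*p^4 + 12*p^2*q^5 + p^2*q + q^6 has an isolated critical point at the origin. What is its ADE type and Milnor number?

The Hessian of f at 0 has rank 0. Corank 2; j^3 = p^2*q has shape L^2 M (L != M), so D-series; mu = 7 gives D_7.

Type D_7, Milnor number mu = 7.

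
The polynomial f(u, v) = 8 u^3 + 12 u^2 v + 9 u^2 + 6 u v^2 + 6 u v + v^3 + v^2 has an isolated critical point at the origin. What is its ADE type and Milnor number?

The Hessian of f at 0 has rank 1. Corank 1: A-series; mu = 2 gives A_2.

Type A_2, Milnor number mu = 2.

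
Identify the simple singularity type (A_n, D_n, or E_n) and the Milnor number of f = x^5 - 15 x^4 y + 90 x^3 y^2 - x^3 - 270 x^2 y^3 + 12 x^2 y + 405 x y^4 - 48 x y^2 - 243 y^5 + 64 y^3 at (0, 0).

Type E_8, Milnor number mu = 8.

The Hessian of f at 0 has rank 0. Corank 2; j^3 = -(x - 4*y)^3 is a perfect cube, so E-series; the 5-jet and mu = 8 give E_8.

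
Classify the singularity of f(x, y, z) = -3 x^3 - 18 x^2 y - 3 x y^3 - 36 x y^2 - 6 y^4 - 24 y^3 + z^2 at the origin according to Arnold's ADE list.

The Hessian of f at 0 has rank 1. Corank 2; j^3 = -3*(x + 2*y)^3 is a perfect cube, so E-series; the 4-jet and mu = 7 give E_7.

E7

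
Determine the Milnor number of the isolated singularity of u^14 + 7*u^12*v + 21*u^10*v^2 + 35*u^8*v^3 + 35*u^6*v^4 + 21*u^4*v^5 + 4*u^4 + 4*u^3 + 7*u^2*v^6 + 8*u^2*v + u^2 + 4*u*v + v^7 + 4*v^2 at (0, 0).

The Hessian of f at 0 has rank 1. Corank 1: A-series; mu = 6 gives A_6.

6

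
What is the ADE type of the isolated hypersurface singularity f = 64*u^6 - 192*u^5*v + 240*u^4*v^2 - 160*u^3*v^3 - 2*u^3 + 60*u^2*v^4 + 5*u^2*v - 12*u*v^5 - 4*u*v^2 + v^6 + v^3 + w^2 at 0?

D_{7}

The Hessian of f at 0 is [[0, 0, 0], [0, 0, 0], [0, 0, 2]] with rank 1, so corank 2. A Groebner basis of the Jacobian ideal J(f) in C{u,v,w} is {u*v/12 + v^5 - v^2/12, u*v^2 - v^3, u^2 - 3*u*v/2 + v^2/2, w}; counting standard monomials gives mu = 7. Corank 2; j^3 = -(u - v)^2*(2*u - v) has shape L^2 M (L != M), so D-series; mu = 7 gives D_7.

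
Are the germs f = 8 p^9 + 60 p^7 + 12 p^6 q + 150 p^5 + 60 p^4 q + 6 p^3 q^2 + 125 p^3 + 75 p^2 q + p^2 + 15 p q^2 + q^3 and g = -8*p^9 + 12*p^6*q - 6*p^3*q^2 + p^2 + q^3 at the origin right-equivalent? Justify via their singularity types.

The Hessian of f at 0 is [[2, 0], [0, 0]] with rank 1, so corank 1. A Groebner basis of the Jacobian ideal J(f) in C{p,q} is {q^2, p}; counting standard monomials gives mu = 2. Corank 1: A-series; mu = 2 gives A_2. The Hessian of g at 0 is [[2, 0], [0, 0]] with rank 1, so corank 1. A Groebner basis of the Jacobian ideal J(g) in C{p,q} is {q^2, p}; counting standard monomials gives mu = 2. Corank 1: A-series; mu = 2 gives A_2. Both have type A_2, hence right-equivalent.

Yes.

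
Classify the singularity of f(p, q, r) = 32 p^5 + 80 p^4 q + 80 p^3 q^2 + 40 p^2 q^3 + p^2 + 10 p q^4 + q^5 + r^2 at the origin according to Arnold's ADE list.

A4

The Hessian of f at 0 has rank 2. Corank 1: A-series; mu = 4 gives A_4.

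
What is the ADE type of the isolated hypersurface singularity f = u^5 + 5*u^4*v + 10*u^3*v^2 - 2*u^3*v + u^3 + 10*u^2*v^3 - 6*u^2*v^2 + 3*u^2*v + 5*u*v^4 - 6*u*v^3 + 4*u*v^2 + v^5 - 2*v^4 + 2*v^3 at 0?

D4

The Hessian of f at 0 is [[0, 0], [0, 0]] with rank 0, so corank 2. A Groebner basis of the Jacobian ideal J(f) in C{u,v} is {v^3, u^2 - 2*v^2/3, u*v + v^2}; counting standard monomials gives mu = 4. Corank 2; j^3 = (u + v)*(u^2 + 2*u*v + 2*v^2) splits into three distinct lines over C (the quadratic factor has nonzero discriminant), so D_4.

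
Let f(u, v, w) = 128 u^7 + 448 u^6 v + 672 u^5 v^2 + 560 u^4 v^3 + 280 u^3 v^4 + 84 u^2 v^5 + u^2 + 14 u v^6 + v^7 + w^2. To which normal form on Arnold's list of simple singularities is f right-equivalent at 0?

The Hessian of f at 0 is [[2, 0, 0], [0, 0, 0], [0, 0, 2]] with rank 2, so corank 1. A Groebner basis of the Jacobian ideal J(f) in C{u,v,w} is {v^6, u, w}; counting standard monomials gives mu = 6. Corank 1: A-series; mu = 6 gives A_6.

A_6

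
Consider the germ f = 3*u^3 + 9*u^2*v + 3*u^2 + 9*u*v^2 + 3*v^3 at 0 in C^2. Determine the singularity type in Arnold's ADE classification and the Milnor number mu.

The Hessian of f at 0 has rank 1. Corank 1: A-series; mu = 2 gives A_2.

Type A2, Milnor number mu = 2.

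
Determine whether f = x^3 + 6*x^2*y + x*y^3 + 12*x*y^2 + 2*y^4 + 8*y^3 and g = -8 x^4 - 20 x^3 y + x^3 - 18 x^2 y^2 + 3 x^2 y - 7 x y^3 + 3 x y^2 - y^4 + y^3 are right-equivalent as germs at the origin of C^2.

The Hessian of f at 0 has rank 0. Corank 2; j^3 = (x + 2*y)^3 is a perfect cube, so E-series; the 4-jet and mu = 7 give E_7. The Hessian of g at 0 has rank 0. Corank 2; j^3 = (x + y)^3 is a perfect cube, so E-series; the 4-jet and mu = 7 give E_7. Both have type E_7, hence right-equivalent.

Yes.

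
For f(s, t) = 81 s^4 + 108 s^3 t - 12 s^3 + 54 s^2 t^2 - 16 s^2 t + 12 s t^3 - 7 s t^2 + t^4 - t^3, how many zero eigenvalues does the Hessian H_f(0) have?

2

Hessian at 0 has rank 0.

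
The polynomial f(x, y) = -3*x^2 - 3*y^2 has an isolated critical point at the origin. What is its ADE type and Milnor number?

The Hessian of f at 0 is [[-6, 0], [0, -6]] with rank 2, so corank 0. A Groebner basis of the Jacobian ideal J(f) in C{x,y} is {x, y}; counting standard monomials gives mu = 1. Corank 0: nondegenerate Morse point, so A_1.

Type A1, Milnor number mu = 1.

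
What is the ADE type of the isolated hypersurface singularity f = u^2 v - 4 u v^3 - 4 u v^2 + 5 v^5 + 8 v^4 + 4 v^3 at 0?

The Hessian of f at 0 has rank 0. Corank 2; j^3 = v*(u - 2*v)^2 has shape L^2 M (L != M), so D-series; mu = 6 gives D_6.

D_{6}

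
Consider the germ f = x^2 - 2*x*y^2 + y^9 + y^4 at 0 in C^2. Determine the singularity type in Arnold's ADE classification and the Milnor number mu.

Type A_8, Milnor number mu = 8.

The Hessian of f at 0 is [[2, 0], [0, 0]] with rank 1, so corank 1. A Groebner basis of the Jacobian ideal J(f) in C{x,y} is {x^4, -x + y^2}; counting standard monomials gives mu = 8. Corank 1: A-series; mu = 8 gives A_8.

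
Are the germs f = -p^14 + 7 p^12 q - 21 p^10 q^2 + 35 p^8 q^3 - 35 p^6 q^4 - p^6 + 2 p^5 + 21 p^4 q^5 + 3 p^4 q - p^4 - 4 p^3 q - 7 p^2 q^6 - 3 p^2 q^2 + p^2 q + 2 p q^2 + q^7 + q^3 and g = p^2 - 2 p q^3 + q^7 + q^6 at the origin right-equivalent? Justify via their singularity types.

No.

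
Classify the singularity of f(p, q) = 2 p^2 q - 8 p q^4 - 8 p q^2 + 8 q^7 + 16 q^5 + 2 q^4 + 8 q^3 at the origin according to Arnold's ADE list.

D_5

The Hessian of f at 0 has rank 0. Corank 2; j^3 = 2*q*(p - 2*q)^2 has shape L^2 M (L != M), so D-series; mu = 5 gives D_5.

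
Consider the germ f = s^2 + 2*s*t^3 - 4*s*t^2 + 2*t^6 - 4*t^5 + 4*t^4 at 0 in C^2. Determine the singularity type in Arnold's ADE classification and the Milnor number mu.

Type A5, Milnor number mu = 5.

The Hessian of f at 0 has rank 1. Corank 1: A-series; mu = 5 gives A_5.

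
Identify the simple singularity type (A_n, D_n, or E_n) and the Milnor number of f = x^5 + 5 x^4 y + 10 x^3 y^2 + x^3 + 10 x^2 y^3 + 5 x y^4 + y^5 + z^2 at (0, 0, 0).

The Hessian of f at 0 has rank 1. Corank 2; j^3 = x^3 is a perfect cube, so E-series; the 5-jet and mu = 8 give E_8.

Type E_{8}, Milnor number mu = 8.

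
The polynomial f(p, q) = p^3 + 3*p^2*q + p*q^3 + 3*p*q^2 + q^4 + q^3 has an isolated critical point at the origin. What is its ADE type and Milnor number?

Type E_{7}, Milnor number mu = 7.

The Hessian of f at 0 has rank 0. Corank 2; j^3 = (p + q)^3 is a perfect cube, so E-series; the 4-jet and mu = 7 give E_7.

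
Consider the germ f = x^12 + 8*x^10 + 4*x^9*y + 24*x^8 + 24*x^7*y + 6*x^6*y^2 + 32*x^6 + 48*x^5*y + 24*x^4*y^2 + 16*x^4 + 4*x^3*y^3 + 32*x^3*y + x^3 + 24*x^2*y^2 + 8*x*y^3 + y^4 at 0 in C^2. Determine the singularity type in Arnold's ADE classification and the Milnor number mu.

The Hessian of f at 0 has rank 0. Corank 2; j^3 = x^3 is a perfect cube, so E-series; the 4-jet and mu = 6 give E_6.

Type E6, Milnor number mu = 6.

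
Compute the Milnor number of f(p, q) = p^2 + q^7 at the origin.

The Hessian of f at 0 has rank 1. Corank 1: A-series; mu = 6 gives A_6.

6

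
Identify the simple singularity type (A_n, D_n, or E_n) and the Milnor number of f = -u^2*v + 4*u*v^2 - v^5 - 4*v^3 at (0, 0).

Type D6, Milnor number mu = 6.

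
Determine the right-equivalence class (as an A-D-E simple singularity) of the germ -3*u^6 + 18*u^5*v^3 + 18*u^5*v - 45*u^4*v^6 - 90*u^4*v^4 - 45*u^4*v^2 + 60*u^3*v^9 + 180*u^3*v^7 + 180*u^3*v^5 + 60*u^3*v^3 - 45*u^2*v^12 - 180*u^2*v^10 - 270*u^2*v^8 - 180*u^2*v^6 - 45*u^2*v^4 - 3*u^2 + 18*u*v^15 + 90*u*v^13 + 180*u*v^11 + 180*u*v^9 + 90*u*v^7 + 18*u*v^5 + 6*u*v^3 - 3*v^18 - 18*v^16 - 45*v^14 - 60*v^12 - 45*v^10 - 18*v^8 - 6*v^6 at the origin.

The Hessian of f at 0 has rank 1. Corank 1: A-series; mu = 5 gives A_5.

A5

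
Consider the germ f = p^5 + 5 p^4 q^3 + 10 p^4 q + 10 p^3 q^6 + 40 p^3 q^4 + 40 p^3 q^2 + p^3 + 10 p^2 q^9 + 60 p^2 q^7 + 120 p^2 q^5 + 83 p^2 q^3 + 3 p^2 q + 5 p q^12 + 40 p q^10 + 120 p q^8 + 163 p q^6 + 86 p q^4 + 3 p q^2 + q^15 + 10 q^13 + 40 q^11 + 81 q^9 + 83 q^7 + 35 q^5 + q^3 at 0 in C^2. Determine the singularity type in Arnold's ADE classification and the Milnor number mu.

The Hessian of f at 0 has rank 0. Corank 2; j^3 = (p + q)^3 is a perfect cube, so E-series; the 5-jet and mu = 8 give E_8.

Type E_{8}, Milnor number mu = 8.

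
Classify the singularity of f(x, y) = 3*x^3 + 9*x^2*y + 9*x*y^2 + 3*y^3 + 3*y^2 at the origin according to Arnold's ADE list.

A2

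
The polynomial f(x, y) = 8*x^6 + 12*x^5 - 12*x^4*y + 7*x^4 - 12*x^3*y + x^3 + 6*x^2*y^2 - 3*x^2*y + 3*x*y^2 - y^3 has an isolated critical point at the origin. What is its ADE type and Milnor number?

Type E_{6}, Milnor number mu = 6.

The Hessian of f at 0 has rank 0. Corank 2; j^3 = (x - y)^3 is a perfect cube, so E-series; the 4-jet and mu = 6 give E_6.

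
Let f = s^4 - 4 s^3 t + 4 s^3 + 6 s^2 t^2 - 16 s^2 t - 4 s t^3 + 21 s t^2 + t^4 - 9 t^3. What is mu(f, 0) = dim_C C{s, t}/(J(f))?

5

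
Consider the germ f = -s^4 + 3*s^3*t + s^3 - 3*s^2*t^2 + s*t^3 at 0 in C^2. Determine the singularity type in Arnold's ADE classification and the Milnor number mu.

The Hessian of f at 0 is [[0, 0], [0, 0]] with rank 0, so corank 2. A Groebner basis of the Jacobian ideal J(f) in C{s,t} is {3*s^2 + t^4 + t^3, s^3, s^2*t - s^2 - t^3/3, -2*s^2 + s*t^2 - 2*t^3/3}; counting standard monomials gives mu = 7. Corank 2; j^3 = s^3 is a perfect cube, so E-series; the 4-jet and mu = 7 give E_7.

Type E7, Milnor number mu = 7.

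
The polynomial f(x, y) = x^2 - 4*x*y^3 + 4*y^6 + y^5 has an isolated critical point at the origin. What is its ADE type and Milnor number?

Type A_{4}, Milnor number mu = 4.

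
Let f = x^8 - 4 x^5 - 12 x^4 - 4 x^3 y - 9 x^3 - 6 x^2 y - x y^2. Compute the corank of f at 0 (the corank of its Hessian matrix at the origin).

Hessian at 0 has rank 0.

2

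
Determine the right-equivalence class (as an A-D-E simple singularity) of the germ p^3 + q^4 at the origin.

E6

The Hessian of f at 0 has rank 0. Corank 2; j^3 = p^3 is a perfect cube, so E-series; the 4-jet and mu = 6 give E_6.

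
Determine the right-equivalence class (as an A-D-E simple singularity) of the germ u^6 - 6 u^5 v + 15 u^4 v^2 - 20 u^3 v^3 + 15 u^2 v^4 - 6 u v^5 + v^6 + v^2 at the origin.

A_{5}

The Hessian of f at 0 is [[0, 0], [0, 2]] with rank 1, so corank 1. A Groebner basis of the Jacobian ideal J(f) in C{u,v} is {u^5, v}; counting standard monomials gives mu = 5. Corank 1: A-series; mu = 5 gives A_5.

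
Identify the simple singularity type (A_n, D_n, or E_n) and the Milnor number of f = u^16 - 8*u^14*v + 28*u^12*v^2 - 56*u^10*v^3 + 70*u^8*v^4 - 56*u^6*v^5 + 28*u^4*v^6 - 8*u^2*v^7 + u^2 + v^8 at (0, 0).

The Hessian of f at 0 has rank 1. Corank 1: A-series; mu = 7 gives A_7.

Type A_{7}, Milnor number mu = 7.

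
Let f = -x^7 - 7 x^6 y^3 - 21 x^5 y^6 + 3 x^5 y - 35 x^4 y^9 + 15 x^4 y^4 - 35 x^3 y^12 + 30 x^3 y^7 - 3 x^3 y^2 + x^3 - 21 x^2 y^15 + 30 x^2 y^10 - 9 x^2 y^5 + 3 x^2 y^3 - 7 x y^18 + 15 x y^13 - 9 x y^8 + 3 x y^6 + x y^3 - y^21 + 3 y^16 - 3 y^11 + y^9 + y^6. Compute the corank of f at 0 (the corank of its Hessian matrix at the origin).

Hessian at 0 has rank 0.

2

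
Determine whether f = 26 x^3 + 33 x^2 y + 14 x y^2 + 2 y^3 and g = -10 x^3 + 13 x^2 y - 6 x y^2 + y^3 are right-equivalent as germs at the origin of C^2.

Yes.

The Hessian of f at 0 is [[0, 0], [0, 0]] with rank 0, so corank 2. A Groebner basis of the Jacobian ideal J(f) in C{x,y} is {y^3, x^2 - 2*y^2/3, x*y + y^2}; counting standard monomials gives mu = 4. Corank 2; j^3 = (2*x + y)*(13*x^2 + 10*x*y + 2*y^2) splits into three distinct lines over C (the quadratic factor has nonzero discriminant), so D_4. The Hessian of g at 0 is [[0, 0], [0, 0]] with rank 0, so corank 2. A Groebner basis of the Jacobian ideal J(g) in C{x,y} is {y^3, x^2 - 3*y^2/11, x*y - 6*y^2/11}; counting standard monomials gives mu = 4. Corank 2; j^3 = -(2*x - y)*(5*x^2 - 4*x*y + y^2) splits into three distinct lines over C (the quadratic factor has nonzero discriminant), so D_4. Both have type D_4, hence right-equivalent.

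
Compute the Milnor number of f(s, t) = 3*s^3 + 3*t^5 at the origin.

8

The Hessian of f at 0 is [[0, 0], [0, 0]] with rank 0, so corank 2. A Groebner basis of the Jacobian ideal J(f) in C{s,t} is {t^4, s^2}; counting standard monomials gives mu = 8. Corank 2; j^3 = 3*s^3 is a perfect cube, so E-series; the 5-jet and mu = 8 give E_8.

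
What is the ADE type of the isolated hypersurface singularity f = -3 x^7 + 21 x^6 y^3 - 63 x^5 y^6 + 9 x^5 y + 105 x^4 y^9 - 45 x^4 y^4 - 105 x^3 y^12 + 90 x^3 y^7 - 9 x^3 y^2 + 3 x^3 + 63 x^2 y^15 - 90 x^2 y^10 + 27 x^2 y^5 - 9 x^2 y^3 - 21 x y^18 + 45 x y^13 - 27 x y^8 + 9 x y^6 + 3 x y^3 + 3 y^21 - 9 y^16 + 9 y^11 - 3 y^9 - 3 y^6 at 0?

E_7

The Hessian of f at 0 is [[0, 0], [0, 0]] with rank 0, so corank 2. A Groebner basis of the Jacobian ideal J(f) in C{x,y} is {x^3, x*y^2, 3*x^2 + y^3}; counting standard monomials gives mu = 7. Corank 2; j^3 = 3*x^3 is a perfect cube, so E-series; the 4-jet and mu = 7 give E_7.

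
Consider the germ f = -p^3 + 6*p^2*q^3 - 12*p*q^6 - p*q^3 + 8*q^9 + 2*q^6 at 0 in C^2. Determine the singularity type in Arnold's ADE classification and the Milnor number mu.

Type E_{7}, Milnor number mu = 7.

The Hessian of f at 0 has rank 0. Corank 2; j^3 = -p^3 is a perfect cube, so E-series; the 4-jet and mu = 7 give E_7.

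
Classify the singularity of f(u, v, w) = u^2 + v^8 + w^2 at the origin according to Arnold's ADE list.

A_{7}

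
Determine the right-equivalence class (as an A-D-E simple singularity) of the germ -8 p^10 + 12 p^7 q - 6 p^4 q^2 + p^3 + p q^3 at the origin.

E7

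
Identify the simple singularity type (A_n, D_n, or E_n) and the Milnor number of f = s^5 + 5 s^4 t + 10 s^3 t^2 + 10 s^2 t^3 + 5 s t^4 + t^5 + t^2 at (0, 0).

The Hessian of f at 0 is [[0, 0], [0, 2]] with rank 1, so corank 1. A Groebner basis of the Jacobian ideal J(f) in C{s,t} is {s^4, t}; counting standard monomials gives mu = 4. Corank 1: A-series; mu = 4 gives A_4.

Type A_4, Milnor number mu = 4.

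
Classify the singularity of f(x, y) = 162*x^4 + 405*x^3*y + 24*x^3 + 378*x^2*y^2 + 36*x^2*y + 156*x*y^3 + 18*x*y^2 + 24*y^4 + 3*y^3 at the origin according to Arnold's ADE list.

The Hessian of f at 0 is [[0, 0], [0, 0]] with rank 0, so corank 2. A Groebner basis of the Jacobian ideal J(f) in C{x,y} is {256*x^2/3 + 256*x*y/3 + y^4 + 8*y^3/9 + 64*y^2/3, x^3 + 28*x^2/3 + 28*x*y/3 + 2*y^3/9 + 7*y^2/3, x^2*y - 104*x^2/9 - 104*x*y/9 - 10*y^3/27 - 26*y^2/9, 32*x^2/3 + x*y^2 + 32*x*y/3 + 11*y^3/18 + 8*y^2/3}; counting standard monomials gives mu = 7. Corank 2; j^3 = 3*(2*x + y)^3 is a perfect cube, so E-series; the 4-jet and mu = 7 give E_7.

E_7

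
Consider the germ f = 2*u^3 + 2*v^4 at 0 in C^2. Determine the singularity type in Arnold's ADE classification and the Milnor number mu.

The Hessian of f at 0 has rank 0. Corank 2; j^3 = 2*u^3 is a perfect cube, so E-series; the 4-jet and mu = 6 give E_6.

Type E_6, Milnor number mu = 6.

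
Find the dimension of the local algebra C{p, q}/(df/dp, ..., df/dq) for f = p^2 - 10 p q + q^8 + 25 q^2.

7

The Hessian of f at 0 is [[2, -10], [-10, 50]] with rank 1, so corank 1. A Groebner basis of the Jacobian ideal J(f) in C{p,q} is {q^7, p - 5*q}; counting standard monomials gives mu = 7. Corank 1: A-series; mu = 7 gives A_7.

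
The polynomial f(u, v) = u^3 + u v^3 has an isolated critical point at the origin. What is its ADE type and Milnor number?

The Hessian of f at 0 is [[0, 0], [0, 0]] with rank 0, so corank 2. A Groebner basis of the Jacobian ideal J(f) in C{u,v} is {u^3, u*v^2, 3*u^2 + v^3}; counting standard monomials gives mu = 7. Corank 2; j^3 = u^3 is a perfect cube, so E-series; the 4-jet and mu = 7 give E_7.

Type E7, Milnor number mu = 7.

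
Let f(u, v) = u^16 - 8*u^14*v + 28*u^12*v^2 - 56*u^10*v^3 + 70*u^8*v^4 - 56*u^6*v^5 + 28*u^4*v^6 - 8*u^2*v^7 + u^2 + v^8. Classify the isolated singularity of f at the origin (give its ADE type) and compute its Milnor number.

The Hessian of f at 0 has rank 1. Corank 1: A-series; mu = 7 gives A_7.

Type A_7, Milnor number mu = 7.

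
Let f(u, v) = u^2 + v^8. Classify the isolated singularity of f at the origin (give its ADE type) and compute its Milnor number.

Type A_{7}, Milnor number mu = 7.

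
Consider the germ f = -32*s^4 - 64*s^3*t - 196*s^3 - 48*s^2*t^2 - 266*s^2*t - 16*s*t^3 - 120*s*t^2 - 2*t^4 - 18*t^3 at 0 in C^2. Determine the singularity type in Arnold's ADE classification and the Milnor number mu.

Type D_{5}, Milnor number mu = 5.

The Hessian of f at 0 has rank 0. Corank 2; j^3 = -2*(2*s + t)*(7*s + 3*t)^2 has shape L^2 M (L != M), so D-series; mu = 5 gives D_5.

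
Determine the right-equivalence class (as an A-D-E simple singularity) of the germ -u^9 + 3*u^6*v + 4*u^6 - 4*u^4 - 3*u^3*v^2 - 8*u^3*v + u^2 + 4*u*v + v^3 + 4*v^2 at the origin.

A_2

The Hessian of f at 0 has rank 1. Corank 1: A-series; mu = 2 gives A_2.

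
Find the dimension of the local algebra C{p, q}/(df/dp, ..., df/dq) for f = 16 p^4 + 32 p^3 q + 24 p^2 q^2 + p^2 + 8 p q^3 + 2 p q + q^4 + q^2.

3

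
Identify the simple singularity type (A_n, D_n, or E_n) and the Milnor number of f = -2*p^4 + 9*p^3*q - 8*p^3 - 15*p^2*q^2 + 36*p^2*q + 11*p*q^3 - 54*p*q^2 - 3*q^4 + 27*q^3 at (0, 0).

Type E7, Milnor number mu = 7.

The Hessian of f at 0 has rank 0. Corank 2; j^3 = -(2*p - 3*q)^3 is a perfect cube, so E-series; the 4-jet and mu = 7 give E_7.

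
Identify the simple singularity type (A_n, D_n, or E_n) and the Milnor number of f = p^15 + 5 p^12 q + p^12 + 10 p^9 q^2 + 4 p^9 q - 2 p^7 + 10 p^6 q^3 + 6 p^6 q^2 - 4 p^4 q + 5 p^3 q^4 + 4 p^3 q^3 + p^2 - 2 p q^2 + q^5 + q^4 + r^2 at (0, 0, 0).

Type A_4, Milnor number mu = 4.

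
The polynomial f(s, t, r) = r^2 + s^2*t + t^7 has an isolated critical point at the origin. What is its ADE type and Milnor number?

The Hessian of f at 0 has rank 1. Corank 2; j^3 = s^2*t has shape L^2 M (L != M), so D-series; mu = 8 gives D_8.

Type D_{8}, Milnor number mu = 8.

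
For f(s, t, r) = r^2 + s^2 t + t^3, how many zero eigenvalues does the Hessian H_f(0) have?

Hessian at 0 has rank 1.

2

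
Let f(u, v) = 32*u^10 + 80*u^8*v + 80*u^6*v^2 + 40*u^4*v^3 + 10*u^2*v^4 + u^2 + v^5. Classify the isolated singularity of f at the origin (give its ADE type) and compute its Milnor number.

Type A4, Milnor number mu = 4.

The Hessian of f at 0 has rank 1. Corank 1: A-series; mu = 4 gives A_4.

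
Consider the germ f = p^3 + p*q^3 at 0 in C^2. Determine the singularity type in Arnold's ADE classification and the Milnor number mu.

Type E_7, Milnor number mu = 7.

The Hessian of f at 0 has rank 0. Corank 2; j^3 = p^3 is a perfect cube, so E-series; the 4-jet and mu = 7 give E_7.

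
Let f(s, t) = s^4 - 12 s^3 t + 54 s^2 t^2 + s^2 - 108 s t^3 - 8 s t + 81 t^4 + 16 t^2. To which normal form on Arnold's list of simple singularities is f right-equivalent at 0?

A_{3}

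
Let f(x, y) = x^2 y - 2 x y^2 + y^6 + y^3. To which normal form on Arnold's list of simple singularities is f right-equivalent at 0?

D7

The Hessian of f at 0 is [[0, 0], [0, 0]] with rank 0, so corank 2. A Groebner basis of the Jacobian ideal J(f) in C{x,y} is {x^2/6 + y^5 - y^2/6, x^3 - y^3, x*y - y^2}; counting standard monomials gives mu = 7. Corank 2; j^3 = y*(x - y)^2 has shape L^2 M (L != M), so D-series; mu = 7 gives D_7.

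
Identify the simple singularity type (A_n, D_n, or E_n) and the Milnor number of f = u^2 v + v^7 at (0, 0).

Type D_8, Milnor number mu = 8.

The Hessian of f at 0 has rank 0. Corank 2; j^3 = u^2*v has shape L^2 M (L != M), so D-series; mu = 8 gives D_8.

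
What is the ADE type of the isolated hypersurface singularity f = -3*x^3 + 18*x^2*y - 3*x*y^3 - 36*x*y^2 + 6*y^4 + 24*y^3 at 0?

E_7

The Hessian of f at 0 is [[0, 0], [0, 0]] with rank 0, so corank 2. A Groebner basis of the Jacobian ideal J(f) in C{x,y} is {x^3 - 6*x^2*y - 48*x^2 + 192*x*y - 192*y^2, 6*x^2 + x*y^2 - 24*x*y + 24*y^2, 3*x^2 - 12*x*y + y^3 + 12*y^2}; counting standard monomials gives mu = 7. Corank 2; j^3 = -3*(x - 2*y)^3 is a perfect cube, so E-series; the 4-jet and mu = 7 give E_7.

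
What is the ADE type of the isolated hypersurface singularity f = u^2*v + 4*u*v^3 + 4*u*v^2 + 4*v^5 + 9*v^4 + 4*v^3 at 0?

The Hessian of f at 0 has rank 0. Corank 2; j^3 = v*(u + 2*v)^2 has shape L^2 M (L != M), so D-series; mu = 5 gives D_5.

D5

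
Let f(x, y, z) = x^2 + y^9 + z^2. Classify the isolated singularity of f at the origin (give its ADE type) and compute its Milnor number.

Type A_8, Milnor number mu = 8.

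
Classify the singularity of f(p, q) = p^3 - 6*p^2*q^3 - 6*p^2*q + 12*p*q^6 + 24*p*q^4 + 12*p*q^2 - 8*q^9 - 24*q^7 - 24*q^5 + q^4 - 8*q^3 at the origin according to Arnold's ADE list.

E_{6}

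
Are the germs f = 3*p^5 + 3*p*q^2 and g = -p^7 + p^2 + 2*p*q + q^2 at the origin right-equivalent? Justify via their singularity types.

The Hessian of f at 0 is [[0, 0], [0, 0]] with rank 0, so corank 2. A Groebner basis of the Jacobian ideal J(f) in C{p,q} is {p^4 + q^2/5, q^3, p*q}; counting standard monomials gives mu = 6. Corank 2; j^3 = 3*p*q^2 has shape L^2 M (L != M), so D-series; mu = 6 gives D_6. The Hessian of g at 0 is [[2, 2], [2, 2]] with rank 1, so corank 1. A Groebner basis of the Jacobian ideal J(g) in C{p,q} is {q^6, p + q}; counting standard monomials gives mu = 6. Corank 1: A-series; mu = 6 gives A_6. f is D_6 but g is A_6, hence not right-equivalent.

No.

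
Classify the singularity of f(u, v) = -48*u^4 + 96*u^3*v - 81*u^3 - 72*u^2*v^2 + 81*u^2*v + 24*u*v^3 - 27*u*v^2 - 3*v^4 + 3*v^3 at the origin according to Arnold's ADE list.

The Hessian of f at 0 has rank 0. Corank 2; j^3 = -3*(3*u - v)^3 is a perfect cube, so E-series; the 4-jet and mu = 6 give E_6.

E6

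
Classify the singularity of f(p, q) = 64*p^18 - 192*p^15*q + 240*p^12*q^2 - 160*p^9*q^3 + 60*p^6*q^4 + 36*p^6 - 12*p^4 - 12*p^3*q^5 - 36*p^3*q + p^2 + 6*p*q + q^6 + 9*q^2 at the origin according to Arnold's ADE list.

A_5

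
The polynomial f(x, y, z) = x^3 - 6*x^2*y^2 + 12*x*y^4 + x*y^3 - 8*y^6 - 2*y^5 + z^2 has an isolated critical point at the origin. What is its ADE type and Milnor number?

Type E7, Milnor number mu = 7.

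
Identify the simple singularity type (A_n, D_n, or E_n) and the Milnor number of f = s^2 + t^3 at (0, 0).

Type A2, Milnor number mu = 2.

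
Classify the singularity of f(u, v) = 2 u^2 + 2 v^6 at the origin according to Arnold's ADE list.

A5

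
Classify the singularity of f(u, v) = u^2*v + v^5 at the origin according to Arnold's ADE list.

The Hessian of f at 0 is [[0, 0], [0, 0]] with rank 0, so corank 2. A Groebner basis of the Jacobian ideal J(f) in C{u,v} is {u^2/5 + v^4, u^3, u*v}; counting standard monomials gives mu = 6. Corank 2; j^3 = u^2*v has shape L^2 M (L != M), so D-series; mu = 6 gives D_6.

D6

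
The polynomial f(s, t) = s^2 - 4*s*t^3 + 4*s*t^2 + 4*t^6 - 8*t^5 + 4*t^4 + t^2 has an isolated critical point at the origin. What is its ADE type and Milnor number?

Type A_1, Milnor number mu = 1.

The Hessian of f at 0 is [[2, 0], [0, 2]] with rank 2, so corank 0. A Groebner basis of the Jacobian ideal J(f) in C{s,t} is {s, t}; counting standard monomials gives mu = 1. Corank 0: nondegenerate Morse point, so A_1.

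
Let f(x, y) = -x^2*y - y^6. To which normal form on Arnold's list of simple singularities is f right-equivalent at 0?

D_7

The Hessian of f at 0 is [[0, 0], [0, 0]] with rank 0, so corank 2. A Groebner basis of the Jacobian ideal J(f) in C{x,y} is {x^2/6 + y^5, x^3, x*y}; counting standard monomials gives mu = 7. Corank 2; j^3 = -x^2*y has shape L^2 M (L != M), so D-series; mu = 7 gives D_7.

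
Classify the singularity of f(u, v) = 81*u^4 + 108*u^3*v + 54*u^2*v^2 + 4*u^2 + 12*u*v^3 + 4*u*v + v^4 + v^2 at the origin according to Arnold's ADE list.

A3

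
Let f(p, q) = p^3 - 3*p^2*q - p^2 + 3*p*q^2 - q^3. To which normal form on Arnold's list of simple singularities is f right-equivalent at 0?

The Hessian of f at 0 has rank 1. Corank 1: A-series; mu = 2 gives A_2.

A_2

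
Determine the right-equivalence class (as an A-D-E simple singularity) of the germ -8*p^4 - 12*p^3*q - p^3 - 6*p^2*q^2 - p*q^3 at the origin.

E_7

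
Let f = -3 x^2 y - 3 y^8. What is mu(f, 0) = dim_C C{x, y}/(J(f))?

The Hessian of f at 0 is [[0, 0], [0, 0]] with rank 0, so corank 2. A Groebner basis of the Jacobian ideal J(f) in C{x,y} is {x^2/8 + y^7, x^3, x*y}; counting standard monomials gives mu = 9. Corank 2; j^3 = -3*x^2*y has shape L^2 M (L != M), so D-series; mu = 9 gives D_9.

9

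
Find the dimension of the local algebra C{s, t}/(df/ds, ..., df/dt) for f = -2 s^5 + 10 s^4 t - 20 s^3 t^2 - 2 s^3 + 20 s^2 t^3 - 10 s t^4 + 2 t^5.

8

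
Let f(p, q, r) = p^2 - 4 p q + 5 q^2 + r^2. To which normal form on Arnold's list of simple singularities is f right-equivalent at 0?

A_{1}

The Hessian of f at 0 has rank 3. Corank 0: nondegenerate Morse point, so A_1.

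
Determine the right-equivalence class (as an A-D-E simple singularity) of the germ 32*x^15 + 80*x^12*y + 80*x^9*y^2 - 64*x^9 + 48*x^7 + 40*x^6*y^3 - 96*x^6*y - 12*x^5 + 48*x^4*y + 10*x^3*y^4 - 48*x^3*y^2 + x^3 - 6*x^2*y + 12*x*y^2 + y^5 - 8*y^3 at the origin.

The Hessian of f at 0 is [[0, 0], [0, 0]] with rank 0, so corank 2. A Groebner basis of the Jacobian ideal J(f) in C{x,y} is {-x^2/64 + x*y^3 + x*y/16 - y^2/16, y^4, x^3 - 12*x*y^2 + 16*y^3, x^2*y - 4*x*y^2 + 4*y^3}; counting standard monomials gives mu = 8. Corank 2; j^3 = (x - 2*y)^3 is a perfect cube, so E-series; the 5-jet and mu = 8 give E_8.

E_8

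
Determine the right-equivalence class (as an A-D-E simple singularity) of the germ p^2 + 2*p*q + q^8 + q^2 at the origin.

A7

The Hessian of f at 0 is [[2, 2], [2, 2]] with rank 1, so corank 1. A Groebner basis of the Jacobian ideal J(f) in C{p,q} is {q^7, p + q}; counting standard monomials gives mu = 7. Corank 1: A-series; mu = 7 gives A_7.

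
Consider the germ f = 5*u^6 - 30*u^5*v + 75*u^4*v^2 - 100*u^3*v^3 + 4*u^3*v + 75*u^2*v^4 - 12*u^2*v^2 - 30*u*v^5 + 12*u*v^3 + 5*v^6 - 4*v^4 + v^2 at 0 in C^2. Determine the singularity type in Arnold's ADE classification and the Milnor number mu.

Type A5, Milnor number mu = 5.

The Hessian of f at 0 has rank 1. Corank 1: A-series; mu = 5 gives A_5.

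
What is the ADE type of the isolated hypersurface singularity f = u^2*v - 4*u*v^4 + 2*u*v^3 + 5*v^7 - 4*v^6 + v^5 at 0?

The Hessian of f at 0 has rank 0. Corank 2; j^3 = u^2*v has shape L^2 M (L != M), so D-series; mu = 8 gives D_8.

D_{8}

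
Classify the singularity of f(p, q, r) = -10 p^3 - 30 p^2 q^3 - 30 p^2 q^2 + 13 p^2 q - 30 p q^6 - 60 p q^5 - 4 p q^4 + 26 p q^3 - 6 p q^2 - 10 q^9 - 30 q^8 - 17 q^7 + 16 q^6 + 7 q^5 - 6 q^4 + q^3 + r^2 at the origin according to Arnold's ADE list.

D_4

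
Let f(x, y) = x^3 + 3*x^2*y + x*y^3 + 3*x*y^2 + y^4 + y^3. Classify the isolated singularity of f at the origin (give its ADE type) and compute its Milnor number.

Type E7, Milnor number mu = 7.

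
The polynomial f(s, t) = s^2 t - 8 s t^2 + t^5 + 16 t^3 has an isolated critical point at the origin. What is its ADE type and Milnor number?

The Hessian of f at 0 has rank 0. Corank 2; j^3 = t*(s - 4*t)^2 has shape L^2 M (L != M), so D-series; mu = 6 gives D_6.

Type D_6, Milnor number mu = 6.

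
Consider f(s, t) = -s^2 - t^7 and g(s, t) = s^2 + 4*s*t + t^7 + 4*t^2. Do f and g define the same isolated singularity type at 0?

The Hessian of f at 0 has rank 1. Corank 1: A-series; mu = 6 gives A_6. The Hessian of g at 0 has rank 1. Corank 1: A-series; mu = 6 gives A_6. Both have type A_6, hence right-equivalent.

Yes.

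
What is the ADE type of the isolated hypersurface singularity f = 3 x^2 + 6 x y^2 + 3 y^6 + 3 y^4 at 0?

A_{5}

The Hessian of f at 0 is [[6, 0], [0, 0]] with rank 1, so corank 1. A Groebner basis of the Jacobian ideal J(f) in C{x,y} is {x^3, x^2*y, x + y^2}; counting standard monomials gives mu = 5. Corank 1: A-series; mu = 5 gives A_5.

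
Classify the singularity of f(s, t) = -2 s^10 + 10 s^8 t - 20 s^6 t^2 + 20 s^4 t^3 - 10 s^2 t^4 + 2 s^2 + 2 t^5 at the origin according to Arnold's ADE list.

The Hessian of f at 0 has rank 1. Corank 1: A-series; mu = 4 gives A_4.

A_{4}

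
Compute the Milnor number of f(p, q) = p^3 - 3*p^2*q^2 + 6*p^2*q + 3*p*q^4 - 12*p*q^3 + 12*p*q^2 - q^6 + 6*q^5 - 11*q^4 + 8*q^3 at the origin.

The Hessian of f at 0 has rank 0. Corank 2; j^3 = (p + 2*q)^3 is a perfect cube, so E-series; the 4-jet and mu = 6 give E_6.

6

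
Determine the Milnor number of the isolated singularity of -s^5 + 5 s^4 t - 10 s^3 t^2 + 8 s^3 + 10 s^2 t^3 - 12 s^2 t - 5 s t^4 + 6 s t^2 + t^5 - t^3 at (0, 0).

8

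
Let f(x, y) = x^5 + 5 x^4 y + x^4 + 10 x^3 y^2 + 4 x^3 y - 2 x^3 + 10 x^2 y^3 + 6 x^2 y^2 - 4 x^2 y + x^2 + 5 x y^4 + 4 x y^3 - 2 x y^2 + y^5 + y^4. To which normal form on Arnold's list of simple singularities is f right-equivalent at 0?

A_{4}

The Hessian of f at 0 is [[2, 0], [0, 0]] with rank 1, so corank 1. A Groebner basis of the Jacobian ideal J(f) in C{x,y} is {-x/2 + y^3 + y^2/2, x^2, x*y - x/2 + y^2/2}; counting standard monomials gives mu = 4. Corank 1: A-series; mu = 4 gives A_4.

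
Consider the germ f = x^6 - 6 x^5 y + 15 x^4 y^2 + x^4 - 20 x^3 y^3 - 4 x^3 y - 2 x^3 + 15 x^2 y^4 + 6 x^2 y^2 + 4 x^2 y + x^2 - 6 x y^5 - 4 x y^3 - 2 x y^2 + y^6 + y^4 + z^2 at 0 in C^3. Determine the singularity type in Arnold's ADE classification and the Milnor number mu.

Type A_{5}, Milnor number mu = 5.

The Hessian of f at 0 has rank 2. Corank 1: A-series; mu = 5 gives A_5.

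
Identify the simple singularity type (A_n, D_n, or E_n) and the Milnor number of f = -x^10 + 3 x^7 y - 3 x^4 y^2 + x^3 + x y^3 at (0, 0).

Type E_7, Milnor number mu = 7.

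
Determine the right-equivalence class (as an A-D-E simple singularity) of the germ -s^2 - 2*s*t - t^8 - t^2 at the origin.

The Hessian of f at 0 has rank 1. Corank 1: A-series; mu = 7 gives A_7.

A7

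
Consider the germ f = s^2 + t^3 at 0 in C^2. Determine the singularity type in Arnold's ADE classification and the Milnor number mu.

The Hessian of f at 0 is [[2, 0], [0, 0]] with rank 1, so corank 1. A Groebner basis of the Jacobian ideal J(f) in C{s,t} is {t^2, s}; counting standard monomials gives mu = 2. Corank 1: A-series; mu = 2 gives A_2.

Type A_{2}, Milnor number mu = 2.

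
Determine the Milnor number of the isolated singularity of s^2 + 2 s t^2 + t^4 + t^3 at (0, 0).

2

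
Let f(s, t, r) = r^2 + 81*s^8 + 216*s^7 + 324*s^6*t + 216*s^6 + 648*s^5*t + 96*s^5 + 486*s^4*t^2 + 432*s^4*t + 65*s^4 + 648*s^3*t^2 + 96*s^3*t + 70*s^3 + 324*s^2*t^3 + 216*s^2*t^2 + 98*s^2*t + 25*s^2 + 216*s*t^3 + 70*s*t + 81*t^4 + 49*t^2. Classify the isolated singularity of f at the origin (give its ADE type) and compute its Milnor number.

The Hessian of f at 0 has rank 2. Corank 1: A-series; mu = 3 gives A_3.

Type A_{3}, Milnor number mu = 3.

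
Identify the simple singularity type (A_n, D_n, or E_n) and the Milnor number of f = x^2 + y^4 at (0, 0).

The Hessian of f at 0 is [[2, 0], [0, 0]] with rank 1, so corank 1. A Groebner basis of the Jacobian ideal J(f) in C{x,y} is {y^3, x}; counting standard monomials gives mu = 3. Corank 1: A-series; mu = 3 gives A_3.

Type A_3, Milnor number mu = 3.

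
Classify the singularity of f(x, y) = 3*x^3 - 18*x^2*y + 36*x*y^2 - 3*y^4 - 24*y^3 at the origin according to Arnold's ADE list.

E6

The Hessian of f at 0 is [[0, 0], [0, 0]] with rank 0, so corank 2. A Groebner basis of the Jacobian ideal J(f) in C{x,y} is {y^3, x^2 - 4*x*y + 4*y^2}; counting standard monomials gives mu = 6. Corank 2; j^3 = 3*(x - 2*y)^3 is a perfect cube, so E-series; the 4-jet and mu = 6 give E_6.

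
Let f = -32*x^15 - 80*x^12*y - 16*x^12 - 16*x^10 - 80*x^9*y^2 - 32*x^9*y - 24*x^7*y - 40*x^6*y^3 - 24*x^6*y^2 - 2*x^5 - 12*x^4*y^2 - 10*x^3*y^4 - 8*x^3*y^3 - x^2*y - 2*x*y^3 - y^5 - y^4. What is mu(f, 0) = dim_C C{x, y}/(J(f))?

5

The Hessian of f at 0 is [[0, 0], [0, 0]] with rank 0, so corank 2. A Groebner basis of the Jacobian ideal J(f) in C{x,y} is {x*y^2, x*y + y^3, x^2 - 4*x*y}; counting standard monomials gives mu = 5. Corank 2; j^3 = -x^2*y has shape L^2 M (L != M), so D-series; mu = 5 gives D_5.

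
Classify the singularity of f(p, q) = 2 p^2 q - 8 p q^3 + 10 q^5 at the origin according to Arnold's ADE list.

D_6

The Hessian of f at 0 is [[0, 0], [0, 0]] with rank 0, so corank 2. A Groebner basis of the Jacobian ideal J(f) in C{p,q} is {p^3, p^2*q, 2*p^2 + p*q^2, -p*q/2 + q^3}; counting standard monomials gives mu = 6. Corank 2; j^3 = 2*p^2*q has shape L^2 M (L != M), so D-series; mu = 6 gives D_6.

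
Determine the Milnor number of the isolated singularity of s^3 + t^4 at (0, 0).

6

The Hessian of f at 0 has rank 0. Corank 2; j^3 = s^3 is a perfect cube, so E-series; the 4-jet and mu = 6 give E_6.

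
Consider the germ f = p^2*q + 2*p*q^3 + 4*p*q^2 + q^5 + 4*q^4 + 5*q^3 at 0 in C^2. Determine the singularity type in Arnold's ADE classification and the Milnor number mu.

Type D4, Milnor number mu = 4.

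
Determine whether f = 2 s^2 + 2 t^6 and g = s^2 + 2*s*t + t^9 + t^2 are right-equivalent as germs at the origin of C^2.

No.

The Hessian of f at 0 is [[4, 0], [0, 0]] with rank 1, so corank 1. A Groebner basis of the Jacobian ideal J(f) in C{s,t} is {t^5, s}; counting standard monomials gives mu = 5. Corank 1: A-series; mu = 5 gives A_5. The Hessian of g at 0 is [[2, 2], [2, 2]] with rank 1, so corank 1. A Groebner basis of the Jacobian ideal J(g) in C{s,t} is {t^8, s + t}; counting standard monomials gives mu = 8. Corank 1: A-series; mu = 8 gives A_8. f is A_5 but g is A_8, hence not right-equivalent.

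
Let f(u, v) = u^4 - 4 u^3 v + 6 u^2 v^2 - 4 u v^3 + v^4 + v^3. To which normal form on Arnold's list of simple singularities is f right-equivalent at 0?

The Hessian of f at 0 has rank 0. Corank 2; j^3 = v^3 is a perfect cube, so E-series; the 4-jet and mu = 6 give E_6.

E_6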